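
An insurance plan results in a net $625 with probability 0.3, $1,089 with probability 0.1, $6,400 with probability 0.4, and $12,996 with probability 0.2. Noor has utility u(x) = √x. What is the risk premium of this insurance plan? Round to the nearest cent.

E[u] = 0.3·√625 + 0.1·√1089 + 0.4·√6400 + 0.2·√12996 = 0.3·25 + 0.1·33 + 0.4·80 + 0.2·114 = 65.6
CE = (65.6)² = 4303.36
Risk premium = EV − CE = 5455.6 − 4303.36 = 1152.24

$1,152.24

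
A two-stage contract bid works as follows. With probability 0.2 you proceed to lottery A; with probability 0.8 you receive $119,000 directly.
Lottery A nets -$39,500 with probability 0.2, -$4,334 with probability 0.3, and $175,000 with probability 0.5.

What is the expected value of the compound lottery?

$110,859.96

EV(A) = 0.2 × (-39500) + 0.3 × (-4334) + 0.5 × 175000 = -7900 − 1300.2 + 87500 = 78299.8
Branch B: 119000 (certain)
Overall = 0.2 × 78299.8 + 0.8 × 119000 = 15659.96 + 95200 = 110859.96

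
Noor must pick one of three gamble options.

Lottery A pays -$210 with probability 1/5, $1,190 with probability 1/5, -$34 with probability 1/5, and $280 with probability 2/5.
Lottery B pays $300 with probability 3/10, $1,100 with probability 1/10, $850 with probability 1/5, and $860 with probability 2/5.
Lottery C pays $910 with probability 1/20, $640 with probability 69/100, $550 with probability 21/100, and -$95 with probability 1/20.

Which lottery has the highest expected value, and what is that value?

Lottery A = 1/5 × (-210) + 1/5 × 1190 + 1/5 × (-34) + 2/5 × 280 = -42 + 238 − 6.8 + 112 = 301.2
Lottery B = 3/10 × 300 + 1/10 × 1100 + 1/5 × 850 + 2/5 × 860 = 90 + 110 + 170 + 344 = 714
Lottery C = 1/20 × 910 + 69/100 × 640 + 21/100 × 550 + 1/20 × (-95) = 45.5 + 441.6 + 115.5 − 4.75 = 597.85

Lottery B ($714)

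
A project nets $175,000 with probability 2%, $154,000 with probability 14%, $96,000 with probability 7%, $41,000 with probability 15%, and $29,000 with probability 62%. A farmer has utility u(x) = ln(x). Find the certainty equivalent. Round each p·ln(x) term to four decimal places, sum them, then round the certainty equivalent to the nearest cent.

$43,499.29

E[u] = 0.02·ln(175000) + 0.14·ln(154000) + 0.07·ln(96000) + 0.15·ln(41000) + 0.62·ln(29000) = 0.2415 + 1.6723 + 0.8030 + 1.5932 + 6.3705 = 10.6805
CE = e^10.6805 ≈ 43499.29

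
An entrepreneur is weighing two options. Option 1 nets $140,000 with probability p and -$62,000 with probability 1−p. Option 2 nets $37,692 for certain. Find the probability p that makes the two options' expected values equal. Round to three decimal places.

p·140000 + (1−p)·(-62000) = 37692
202000p − 62000 = 37692
p = (37692 + 62000) / 202000

p = 0.494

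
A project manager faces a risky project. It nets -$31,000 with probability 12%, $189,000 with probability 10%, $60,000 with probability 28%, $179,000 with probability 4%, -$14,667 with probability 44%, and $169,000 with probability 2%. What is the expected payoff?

EV = 0.12 × (-31000) + 0.1 × 189000 + 0.28 × 60000 + 0.04 × 179000 + 0.44 × (-14667) + 0.02 × 169000 = -3720 + 18900 + 16800 + 7160 − 6453.48 + 3380 = 36066.52

$36,066.52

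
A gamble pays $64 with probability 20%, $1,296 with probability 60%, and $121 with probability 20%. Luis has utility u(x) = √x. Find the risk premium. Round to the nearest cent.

E[u] = 0.2·√64 + 0.6·√1296 + 0.2·√121 = 0.2·8 + 0.6·36 + 0.2·11 = 25.4
CE = (25.4)² = 645.16
Risk premium = EV − CE = 814.6 − 645.16 = 169.44

$169.44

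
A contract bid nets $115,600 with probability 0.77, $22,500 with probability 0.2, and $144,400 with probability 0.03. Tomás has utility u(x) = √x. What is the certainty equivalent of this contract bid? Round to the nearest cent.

$91,930.24

E[u] = 0.77·√115600 + 0.2·√22500 + 0.03·√144400 = 0.77·340 + 0.2·150 + 0.03·380 = 303.2
CE = (303.2)² = 91930.24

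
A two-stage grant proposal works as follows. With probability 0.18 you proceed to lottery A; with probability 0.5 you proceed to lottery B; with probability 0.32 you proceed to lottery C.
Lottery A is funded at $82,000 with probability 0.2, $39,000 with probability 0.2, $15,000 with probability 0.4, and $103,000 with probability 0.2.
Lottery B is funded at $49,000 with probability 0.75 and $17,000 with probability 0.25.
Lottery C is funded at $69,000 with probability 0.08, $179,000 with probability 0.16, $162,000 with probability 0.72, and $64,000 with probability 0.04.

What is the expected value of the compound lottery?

$78,719.20

EV(A) = 0.2 × 82000 + 0.2 × 39000 + 0.4 × 15000 + 0.2 × 103000 = 16400 + 7800 + 6000 + 20600 = 50800
EV(B) = 0.75 × 49000 + 0.25 × 17000 = 36750 + 4250 = 41000
EV(C) = 0.08 × 69000 + 0.16 × 179000 + 0.72 × 162000 + 0.04 × 64000 = 5520 + 28640 + 116640 + 2560 = 153360
Overall = 0.18 × 50800 + 0.5 × 41000 + 0.32 × 153360 = 9144 + 20500 + 49075.2 = 78719.2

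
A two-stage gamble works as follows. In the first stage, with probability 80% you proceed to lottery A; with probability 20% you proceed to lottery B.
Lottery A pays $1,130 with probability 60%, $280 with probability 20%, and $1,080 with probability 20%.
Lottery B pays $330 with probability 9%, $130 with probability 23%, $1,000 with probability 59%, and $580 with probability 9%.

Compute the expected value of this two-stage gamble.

$900.36

EV(A) = 0.6 × 1130 + 0.2 × 280 + 0.2 × 1080 = 678 + 56 + 216 = 950
EV(B) = 0.09 × 330 + 0.23 × 130 + 0.59 × 1000 + 0.09 × 580 = 29.7 + 29.9 + 590 + 52.2 = 701.8
Overall = 0.8 × 950 + 0.2 × 701.8 = 760 + 140.36 = 900.36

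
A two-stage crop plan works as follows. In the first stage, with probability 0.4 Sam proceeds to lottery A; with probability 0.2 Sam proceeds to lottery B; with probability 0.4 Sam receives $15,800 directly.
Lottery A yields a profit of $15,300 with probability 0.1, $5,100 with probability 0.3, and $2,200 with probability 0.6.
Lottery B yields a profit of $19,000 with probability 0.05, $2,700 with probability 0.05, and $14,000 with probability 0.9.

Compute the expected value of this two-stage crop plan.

$10,809

EV(A) = 0.1 × 15300 + 0.3 × 5100 + 0.6 × 2200 = 1530 + 1530 + 1320 = 4380
EV(B) = 0.05 × 19000 + 0.05 × 2700 + 0.9 × 14000 = 950 + 135 + 12600 = 13685
Branch C: 15800 (certain)
Overall = 0.4 × 4380 + 0.2 × 13685 + 0.4 × 15800 = 1752 + 2737 + 6320 = 10809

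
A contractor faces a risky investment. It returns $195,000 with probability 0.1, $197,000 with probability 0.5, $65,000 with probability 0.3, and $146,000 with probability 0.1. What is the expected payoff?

EV = 0.1 × 195000 + 0.5 × 197000 + 0.3 × 65000 + 0.1 × 146000 = 19500 + 98500 + 19500 + 14600 = 152100

$152,100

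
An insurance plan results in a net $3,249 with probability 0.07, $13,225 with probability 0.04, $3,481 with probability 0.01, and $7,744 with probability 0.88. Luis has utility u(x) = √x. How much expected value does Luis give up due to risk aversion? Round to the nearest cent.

E[u] = 0.07·√3249 + 0.04·√13225 + 0.01·√3481 + 0.88·√7744 = 0.07·57 + 0.04·115 + 0.01·59 + 0.88·88 = 86.62
CE = (86.62)² = 7503.0244
Risk premium = EV − CE = 7605.96 − 7503.0244 = 102.9356

$102.94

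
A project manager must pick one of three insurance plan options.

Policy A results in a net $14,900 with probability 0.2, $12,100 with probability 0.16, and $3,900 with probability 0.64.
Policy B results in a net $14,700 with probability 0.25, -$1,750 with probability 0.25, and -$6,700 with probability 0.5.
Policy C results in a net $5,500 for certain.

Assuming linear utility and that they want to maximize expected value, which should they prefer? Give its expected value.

Policy A ($7,412)

Policy A = 0.2 × 14900 + 0.16 × 12100 + 0.64 × 3900 = 2980 + 1936 + 2496 = 7412
Policy B = 0.25 × 14700 + 0.25 × (-1750) + 0.5 × (-6700) = 3675 − 437.5 − 3350 = -112.5
Policy C: 5500 (certain)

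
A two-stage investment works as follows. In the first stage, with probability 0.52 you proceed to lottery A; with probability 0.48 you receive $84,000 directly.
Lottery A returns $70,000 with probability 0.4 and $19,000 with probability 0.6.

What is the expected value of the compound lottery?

EV(A) = 0.4 × 70000 + 0.6 × 19000 = 28000 + 11400 = 39400
Branch B: 84000 (certain)
Overall = 0.52 × 39400 + 0.48 × 84000 = 20488 + 40320 = 60808

$60,808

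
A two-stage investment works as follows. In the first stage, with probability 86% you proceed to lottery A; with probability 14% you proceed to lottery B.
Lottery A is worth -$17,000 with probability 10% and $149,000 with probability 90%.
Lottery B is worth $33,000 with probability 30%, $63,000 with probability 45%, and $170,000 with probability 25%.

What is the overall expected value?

$125,169

EV(A) = 0.1 × (-17000) + 0.9 × 149000 = -1700 + 134100 = 132400
EV(B) = 0.3 × 33000 + 0.45 × 63000 + 0.25 × 170000 = 9900 + 28350 + 42500 = 80750
Overall = 0.86 × 132400 + 0.14 × 80750 = 113864 + 11305 = 125169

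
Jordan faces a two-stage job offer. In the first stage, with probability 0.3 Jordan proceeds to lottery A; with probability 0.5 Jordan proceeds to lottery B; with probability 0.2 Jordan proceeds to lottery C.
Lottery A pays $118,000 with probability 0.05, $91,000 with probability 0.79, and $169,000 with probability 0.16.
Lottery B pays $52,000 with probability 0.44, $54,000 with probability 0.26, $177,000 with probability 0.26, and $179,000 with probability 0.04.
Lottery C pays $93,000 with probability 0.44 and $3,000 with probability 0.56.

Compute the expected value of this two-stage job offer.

EV(A) = 0.05 × 118000 + 0.79 × 91000 + 0.16 × 169000 = 5900 + 71890 + 27040 = 104830
EV(B) = 0.44 × 52000 + 0.26 × 54000 + 0.26 × 177000 + 0.04 × 179000 = 22880 + 14040 + 46020 + 7160 = 90100
EV(C) = 0.44 × 93000 + 0.56 × 3000 = 40920 + 1680 = 42600
Overall = 0.3 × 104830 + 0.5 × 90100 + 0.2 × 42600 = 31449 + 45050 + 8520 = 85019

$85,019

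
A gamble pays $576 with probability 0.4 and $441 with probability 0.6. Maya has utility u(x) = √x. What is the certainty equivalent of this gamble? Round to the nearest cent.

E[u] = 0.4·√576 + 0.6·√441 = 0.4·24 + 0.6·21 = 22.2
CE = (22.2)² = 492.84

$492.84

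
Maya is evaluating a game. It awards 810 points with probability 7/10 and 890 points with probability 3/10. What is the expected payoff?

EV = 7/10 × 810 + 3/10 × 890 = 567 + 267 = 834

834 points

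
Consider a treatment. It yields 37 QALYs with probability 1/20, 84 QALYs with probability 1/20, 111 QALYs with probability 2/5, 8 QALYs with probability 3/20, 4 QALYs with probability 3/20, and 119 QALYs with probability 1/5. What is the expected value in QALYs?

76.05 QALYs

EV = 1/20 × 37 + 1/20 × 84 + 2/5 × 111 + 3/20 × 8 + 3/20 × 4 + 1/5 × 119 = 1.85 + 4.2 + 44.4 + 1.2 + 0.6 + 23.8 = 76.05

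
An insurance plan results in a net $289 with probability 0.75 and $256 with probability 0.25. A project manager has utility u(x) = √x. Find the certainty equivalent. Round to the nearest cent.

$280.56

E[u] = 0.75·√289 + 0.25·√256 = 0.75·17 + 0.25·16 = 16.75
CE = (16.75)² = 280.5625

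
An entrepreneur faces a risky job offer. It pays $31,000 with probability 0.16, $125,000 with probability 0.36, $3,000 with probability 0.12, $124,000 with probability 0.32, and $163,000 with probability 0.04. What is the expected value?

EV = 0.16 × 31000 + 0.36 × 125000 + 0.12 × 3000 + 0.32 × 124000 + 0.04 × 163000 = 4960 + 45000 + 360 + 39680 + 6520 = 96520

$96,520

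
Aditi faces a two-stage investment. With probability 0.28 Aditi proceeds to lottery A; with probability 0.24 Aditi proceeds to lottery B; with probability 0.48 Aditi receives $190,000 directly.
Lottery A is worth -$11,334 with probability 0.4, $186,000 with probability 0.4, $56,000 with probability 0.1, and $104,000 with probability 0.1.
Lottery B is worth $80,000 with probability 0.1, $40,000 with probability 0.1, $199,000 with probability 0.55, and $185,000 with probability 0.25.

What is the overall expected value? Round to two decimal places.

$155,490.59

EV(A) = 0.4 × (-11334) + 0.4 × 186000 + 0.1 × 56000 + 0.1 × 104000 = -4533.6 + 74400 + 5600 + 10400 = 85866.4
EV(B) = 0.1 × 80000 + 0.1 × 40000 + 0.55 × 199000 + 0.25 × 185000 = 8000 + 4000 + 109450 + 46250 = 167700
Branch C: 190000 (certain)
Overall = 0.28 × 85866.4 + 0.24 × 167700 + 0.48 × 190000 = 24042.592 + 40248 + 91200 = 155490.592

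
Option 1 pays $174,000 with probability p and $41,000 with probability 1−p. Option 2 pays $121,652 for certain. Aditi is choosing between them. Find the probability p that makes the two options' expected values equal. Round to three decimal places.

p = 0.606

p·174000 + (1−p)·41000 = 121652
133000p + 41000 = 121652
p = (121652 − 41000) / 133000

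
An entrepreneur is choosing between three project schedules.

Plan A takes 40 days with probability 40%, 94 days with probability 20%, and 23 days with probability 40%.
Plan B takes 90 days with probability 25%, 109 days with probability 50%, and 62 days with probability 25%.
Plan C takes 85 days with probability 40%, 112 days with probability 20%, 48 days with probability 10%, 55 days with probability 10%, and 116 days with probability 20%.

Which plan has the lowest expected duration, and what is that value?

Plan A = 0.4 × 40 + 0.2 × 94 + 0.4 × 23 = 16 + 18.8 + 9.2 = 44
Plan B = 0.25 × 90 + 0.5 × 109 + 0.25 × 62 = 22.5 + 54.5 + 15.5 = 92.5
Plan C = 0.4 × 85 + 0.2 × 112 + 0.1 × 48 + 0.1 × 55 + 0.2 × 116 = 34 + 22.4 + 4.8 + 5.5 + 23.2 = 89.9

Plan A (44 days)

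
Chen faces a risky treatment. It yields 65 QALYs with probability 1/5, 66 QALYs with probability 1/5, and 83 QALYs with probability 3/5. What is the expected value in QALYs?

76 QALYs

EV = 1/5 × 65 + 1/5 × 66 + 3/5 × 83 = 13 + 13.2 + 49.8 = 76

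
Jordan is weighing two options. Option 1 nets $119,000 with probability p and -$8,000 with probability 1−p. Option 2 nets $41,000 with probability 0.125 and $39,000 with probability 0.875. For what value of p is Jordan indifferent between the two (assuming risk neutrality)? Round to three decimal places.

EV(Option 2) = 0.125 × 41000 + 0.875 × 39000 = 5125 + 34125 = 39250
p·119000 + (1−p)·(-8000) = 39250
127000p − 8000 = 39250
p = (39250 + 8000) / 127000

p = 0.372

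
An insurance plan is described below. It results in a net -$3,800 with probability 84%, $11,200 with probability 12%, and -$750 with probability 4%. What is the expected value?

EV = 0.84 × (-3800) + 0.12 × 11200 + 0.04 × (-750) = -3192 + 1344 − 30 = -1878

-$1,878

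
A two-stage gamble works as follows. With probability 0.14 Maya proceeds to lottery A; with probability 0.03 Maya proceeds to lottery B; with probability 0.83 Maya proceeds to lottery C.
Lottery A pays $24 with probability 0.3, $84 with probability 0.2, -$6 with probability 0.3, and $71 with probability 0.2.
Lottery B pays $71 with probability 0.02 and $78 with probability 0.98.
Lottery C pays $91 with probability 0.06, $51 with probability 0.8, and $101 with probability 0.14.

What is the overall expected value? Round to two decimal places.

$57.56

EV(A) = 0.3 × 24 + 0.2 × 84 + 0.3 × (-6) + 0.2 × 71 = 7.2 + 16.8 − 1.8 + 14.2 = 36.4
EV(B) = 0.02 × 71 + 0.98 × 78 = 1.42 + 76.44 = 77.86
EV(C) = 0.06 × 91 + 0.8 × 51 + 0.14 × 101 = 5.46 + 40.8 + 14.14 = 60.4
Overall = 0.14 × 36.4 + 0.03 × 77.86 + 0.83 × 60.4 = 5.096 + 2.3358 + 50.132 = 57.5638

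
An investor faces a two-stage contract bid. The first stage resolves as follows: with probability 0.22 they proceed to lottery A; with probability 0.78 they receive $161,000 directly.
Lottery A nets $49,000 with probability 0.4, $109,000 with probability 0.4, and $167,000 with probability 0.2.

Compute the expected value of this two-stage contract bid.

EV(A) = 0.4 × 49000 + 0.4 × 109000 + 0.2 × 167000 = 19600 + 43600 + 33400 = 96600
Branch B: 161000 (certain)
Overall = 0.22 × 96600 + 0.78 × 161000 = 21252 + 125580 = 146832

$146,832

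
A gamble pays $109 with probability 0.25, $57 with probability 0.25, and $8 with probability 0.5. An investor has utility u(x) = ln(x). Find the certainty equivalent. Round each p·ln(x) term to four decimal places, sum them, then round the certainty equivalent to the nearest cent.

E[u] = 0.25·ln(109) + 0.25·ln(57) + 0.5·ln(8) = 1.1728 + 1.0108 + 1.0397 = 3.2233
CE = e^3.2233 ≈ 25.11

$25.11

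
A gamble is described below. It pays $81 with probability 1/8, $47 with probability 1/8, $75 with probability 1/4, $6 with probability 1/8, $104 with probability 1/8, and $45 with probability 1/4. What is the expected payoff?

$59.75

EV = 1/8 × 81 + 1/8 × 47 + 1/4 × 75 + 1/8 × 6 + 1/8 × 104 + 1/4 × 45 = 10.125 + 5.875 + 18.75 + 0.75 + 13 + 11.25 = 59.75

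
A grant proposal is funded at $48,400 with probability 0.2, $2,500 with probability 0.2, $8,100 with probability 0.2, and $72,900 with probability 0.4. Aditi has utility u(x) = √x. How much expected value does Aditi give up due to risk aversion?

$8,560

E[u] = 0.2·√48400 + 0.2·√2500 + 0.2·√8100 + 0.4·√72900 = 0.2·220 + 0.2·50 + 0.2·90 + 0.4·270 = 180
CE = (180)² = 32400
Risk premium = EV − CE = 40960 − 32400 = 8560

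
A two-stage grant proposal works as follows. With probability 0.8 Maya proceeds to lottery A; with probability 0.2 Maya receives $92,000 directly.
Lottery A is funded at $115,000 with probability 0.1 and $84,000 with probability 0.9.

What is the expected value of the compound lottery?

$88,080

EV(A) = 0.1 × 115000 + 0.9 × 84000 = 11500 + 75600 = 87100
Branch B: 92000 (certain)
Overall = 0.8 × 87100 + 0.2 × 92000 = 69680 + 18400 = 88080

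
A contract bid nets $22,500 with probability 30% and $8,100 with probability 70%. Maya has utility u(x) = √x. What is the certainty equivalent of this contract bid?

E[u] = 0.3·√22500 + 0.7·√8100 = 0.3·150 + 0.7·90 = 108
CE = (108)² = 11664

$11,664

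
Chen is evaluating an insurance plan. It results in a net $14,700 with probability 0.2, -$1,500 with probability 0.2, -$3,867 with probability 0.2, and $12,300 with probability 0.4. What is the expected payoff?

$6,786.60

EV = 0.2 × 14700 + 0.2 × (-1500) + 0.2 × (-3867) + 0.4 × 12300 = 2940 − 300 − 773.4 + 4920 = 6786.6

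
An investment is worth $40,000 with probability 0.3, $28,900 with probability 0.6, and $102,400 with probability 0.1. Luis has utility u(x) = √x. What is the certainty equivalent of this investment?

$37,636

E[u] = 0.3·√40000 + 0.6·√28900 + 0.1·√102400 = 0.3·200 + 0.6·170 + 0.1·320 = 194
CE = (194)² = 37636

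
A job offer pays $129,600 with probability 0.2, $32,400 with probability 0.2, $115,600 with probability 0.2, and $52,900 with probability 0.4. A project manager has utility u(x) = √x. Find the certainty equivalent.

E[u] = 0.2·√129600 + 0.2·√32400 + 0.2·√115600 + 0.4·√52900 = 0.2·360 + 0.2·180 + 0.2·340 + 0.4·230 = 268
CE = (268)² = 71824

$71,824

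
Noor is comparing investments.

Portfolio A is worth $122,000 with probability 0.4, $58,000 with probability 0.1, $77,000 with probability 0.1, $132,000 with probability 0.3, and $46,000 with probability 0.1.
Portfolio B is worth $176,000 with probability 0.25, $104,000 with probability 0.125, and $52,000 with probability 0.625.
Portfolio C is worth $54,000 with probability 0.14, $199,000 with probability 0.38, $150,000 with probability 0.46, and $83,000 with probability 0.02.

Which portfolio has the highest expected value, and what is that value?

Portfolio A = 0.4 × 122000 + 0.1 × 58000 + 0.1 × 77000 + 0.3 × 132000 + 0.1 × 46000 = 48800 + 5800 + 7700 + 39600 + 4600 = 106500
Portfolio B = 0.25 × 176000 + 0.125 × 104000 + 0.625 × 52000 = 44000 + 13000 + 32500 = 89500
Portfolio C = 0.14 × 54000 + 0.38 × 199000 + 0.46 × 150000 + 0.02 × 83000 = 7560 + 75620 + 69000 + 1660 = 153840

Portfolio C ($153,840)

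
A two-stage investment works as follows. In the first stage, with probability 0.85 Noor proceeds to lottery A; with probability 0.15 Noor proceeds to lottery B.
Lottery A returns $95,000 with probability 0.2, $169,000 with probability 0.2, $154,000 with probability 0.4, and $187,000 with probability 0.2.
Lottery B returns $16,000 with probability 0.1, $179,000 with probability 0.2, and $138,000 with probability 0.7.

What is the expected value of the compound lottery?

$149,130

EV(A) = 0.2 × 95000 + 0.2 × 169000 + 0.4 × 154000 + 0.2 × 187000 = 19000 + 33800 + 61600 + 37400 = 151800
EV(B) = 0.1 × 16000 + 0.2 × 179000 + 0.7 × 138000 = 1600 + 35800 + 96600 = 134000
Overall = 0.85 × 151800 + 0.15 × 134000 = 129030 + 20100 = 149130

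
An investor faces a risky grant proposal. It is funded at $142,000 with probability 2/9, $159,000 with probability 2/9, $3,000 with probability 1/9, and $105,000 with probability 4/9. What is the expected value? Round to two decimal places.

EV = 2/9 × 142000 + 2/9 × 159000 + 1/9 × 3000 + 4/9 × 105000 = 31555.5556 + 35333.3333 + 333.3333 + 46666.6667 = 113888.8889

$113,888.89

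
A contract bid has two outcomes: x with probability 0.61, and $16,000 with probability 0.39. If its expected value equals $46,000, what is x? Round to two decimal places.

x = $65,180.33

0.61·x + 0.39·16000 = 46000
0.61·x = 46000 − 6240 = 39760
x = 39760 / 0.61 = 65180.3279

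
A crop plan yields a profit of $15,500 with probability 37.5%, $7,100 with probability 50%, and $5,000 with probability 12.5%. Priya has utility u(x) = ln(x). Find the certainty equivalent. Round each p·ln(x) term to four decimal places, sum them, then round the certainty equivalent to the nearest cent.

$9,106.10

E[u] = 0.375·ln(15500) + 0.5·ln(7100) + 0.125·ln(5000) = 3.6182 + 4.4339 + 1.0646 = 9.1167
CE = e^9.1167 ≈ 9106.10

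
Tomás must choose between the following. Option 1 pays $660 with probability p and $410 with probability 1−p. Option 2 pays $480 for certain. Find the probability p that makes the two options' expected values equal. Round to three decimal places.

p·660 + (1−p)·410 = 480
250p + 410 = 480
p = (480 − 410) / 250

p = 0.280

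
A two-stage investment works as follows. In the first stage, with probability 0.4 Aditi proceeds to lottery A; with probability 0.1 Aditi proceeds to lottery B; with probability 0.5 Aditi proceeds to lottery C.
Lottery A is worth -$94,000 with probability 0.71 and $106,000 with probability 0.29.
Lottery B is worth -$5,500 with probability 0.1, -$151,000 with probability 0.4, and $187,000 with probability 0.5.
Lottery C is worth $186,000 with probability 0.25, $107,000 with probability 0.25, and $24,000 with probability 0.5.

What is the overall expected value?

$31,480

EV(A) = 0.71 × (-94000) + 0.29 × 106000 = -66740 + 30740 = -36000
EV(B) = 0.1 × (-5500) + 0.4 × (-151000) + 0.5 × 187000 = -550 − 60400 + 93500 = 32550
EV(C) = 0.25 × 186000 + 0.25 × 107000 + 0.5 × 24000 = 46500 + 26750 + 12000 = 85250
Overall = 0.4 × (-36000) + 0.1 × 32550 + 0.5 × 85250 = -14400 + 3255 + 42625 = 31480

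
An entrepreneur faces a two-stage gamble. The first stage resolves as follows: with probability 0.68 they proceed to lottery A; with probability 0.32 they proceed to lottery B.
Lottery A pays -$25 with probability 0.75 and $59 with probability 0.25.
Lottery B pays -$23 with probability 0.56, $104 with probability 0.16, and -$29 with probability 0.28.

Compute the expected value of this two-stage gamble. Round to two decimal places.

-$4.12

EV(A) = 0.75 × (-25) + 0.25 × 59 = -18.75 + 14.75 = -4
EV(B) = 0.56 × (-23) + 0.16 × 104 + 0.28 × (-29) = -12.88 + 16.64 − 8.12 = -4.36
Overall = 0.68 × (-4) + 0.32 × (-4.36) = -2.72 − 1.3952 = -4.1152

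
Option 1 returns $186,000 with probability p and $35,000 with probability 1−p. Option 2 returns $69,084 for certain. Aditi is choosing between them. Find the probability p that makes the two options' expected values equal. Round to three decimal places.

p = 0.226

p·186000 + (1−p)·35000 = 69084
151000p + 35000 = 69084
p = (69084 − 35000) / 151000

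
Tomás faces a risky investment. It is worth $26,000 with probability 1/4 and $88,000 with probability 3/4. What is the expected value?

EV = 1/4 × 26000 + 3/4 × 88000 = 6500 + 66000 = 72500

$72,500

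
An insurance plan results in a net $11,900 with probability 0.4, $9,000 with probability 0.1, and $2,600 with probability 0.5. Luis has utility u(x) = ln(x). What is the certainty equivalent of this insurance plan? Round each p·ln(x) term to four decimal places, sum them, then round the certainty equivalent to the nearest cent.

E[u] = 0.4·ln(11900) + 0.1·ln(9000) + 0.5·ln(2600) = 3.7537 + 0.9105 + 3.9316 = 8.5958
CE = e^8.5958 ≈ 5408.89

$5,408.89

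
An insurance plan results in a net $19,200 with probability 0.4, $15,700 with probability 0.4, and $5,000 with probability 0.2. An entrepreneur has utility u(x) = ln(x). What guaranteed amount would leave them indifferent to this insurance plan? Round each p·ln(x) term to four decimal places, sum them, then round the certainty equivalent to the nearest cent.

$13,535.89

E[u] = 0.4·ln(19200) + 0.4·ln(15700) + 0.2·ln(5000) = 3.9451 + 3.8646 + 1.7034 = 9.5131
CE = e^9.5131 ≈ 13535.89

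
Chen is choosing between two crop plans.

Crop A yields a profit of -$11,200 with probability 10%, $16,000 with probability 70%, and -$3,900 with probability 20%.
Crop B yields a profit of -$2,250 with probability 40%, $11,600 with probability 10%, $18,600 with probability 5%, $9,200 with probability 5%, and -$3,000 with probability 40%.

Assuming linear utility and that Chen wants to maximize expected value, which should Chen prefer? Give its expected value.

Crop A ($9,300)

Crop A = 0.1 × (-11200) + 0.7 × 16000 + 0.2 × (-3900) = -1120 + 11200 − 780 = 9300
Crop B = 0.4 × (-2250) + 0.1 × 11600 + 0.05 × 18600 + 0.05 × 9200 + 0.4 × (-3000) = -900 + 1160 + 930 + 460 − 1200 = 450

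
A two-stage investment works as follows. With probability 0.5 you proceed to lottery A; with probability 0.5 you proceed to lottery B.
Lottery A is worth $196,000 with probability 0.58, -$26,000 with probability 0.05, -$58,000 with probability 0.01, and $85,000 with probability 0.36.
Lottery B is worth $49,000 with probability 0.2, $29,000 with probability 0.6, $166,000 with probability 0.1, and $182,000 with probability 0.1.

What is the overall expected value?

EV(A) = 0.58 × 196000 + 0.05 × (-26000) + 0.01 × (-58000) + 0.36 × 85000 = 113680 − 1300 − 580 + 30600 = 142400
EV(B) = 0.2 × 49000 + 0.6 × 29000 + 0.1 × 166000 + 0.1 × 182000 = 9800 + 17400 + 16600 + 18200 = 62000
Overall = 0.5 × 142400 + 0.5 × 62000 = 71200 + 31000 = 102200

$102,200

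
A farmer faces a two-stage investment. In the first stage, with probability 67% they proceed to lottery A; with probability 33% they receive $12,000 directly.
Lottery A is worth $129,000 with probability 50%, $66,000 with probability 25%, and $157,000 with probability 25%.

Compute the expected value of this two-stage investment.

EV(A) = 0.5 × 129000 + 0.25 × 66000 + 0.25 × 157000 = 64500 + 16500 + 39250 = 120250
Branch B: 12000 (certain)
Overall = 0.67 × 120250 + 0.33 × 12000 = 80567.5 + 3960 = 84527.5

$84,527.50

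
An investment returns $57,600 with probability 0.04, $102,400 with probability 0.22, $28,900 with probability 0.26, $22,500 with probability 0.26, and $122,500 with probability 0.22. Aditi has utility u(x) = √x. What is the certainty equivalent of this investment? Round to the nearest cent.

$57,696.04

E[u] = 0.04·√57600 + 0.22·√102400 + 0.26·√28900 + 0.26·√22500 + 0.22·√122500 = 0.04·240 + 0.22·320 + 0.26·170 + 0.26·150 + 0.22·350 = 240.2
CE = (240.2)² = 57696.04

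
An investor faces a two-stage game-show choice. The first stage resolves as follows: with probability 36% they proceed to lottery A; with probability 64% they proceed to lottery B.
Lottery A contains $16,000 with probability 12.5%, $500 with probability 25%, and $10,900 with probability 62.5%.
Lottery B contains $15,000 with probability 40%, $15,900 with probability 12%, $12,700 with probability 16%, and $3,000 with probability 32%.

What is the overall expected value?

EV(A) = 0.125 × 16000 + 0.25 × 500 + 0.625 × 10900 = 2000 + 125 + 6812.5 = 8937.5
EV(B) = 0.4 × 15000 + 0.12 × 15900 + 0.16 × 12700 + 0.32 × 3000 = 6000 + 1908 + 2032 + 960 = 10900
Overall = 0.36 × 8937.5 + 0.64 × 10900 = 3217.5 + 6976 = 10193.5

$10,193.50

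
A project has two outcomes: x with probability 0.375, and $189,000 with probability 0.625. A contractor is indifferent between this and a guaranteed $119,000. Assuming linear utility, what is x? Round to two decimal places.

0.375·x + 0.625·189000 = 119000
0.375·x = 119000 − 118125 = 875
x = 875 / 0.375 = 2333.3333

x = $2,333.33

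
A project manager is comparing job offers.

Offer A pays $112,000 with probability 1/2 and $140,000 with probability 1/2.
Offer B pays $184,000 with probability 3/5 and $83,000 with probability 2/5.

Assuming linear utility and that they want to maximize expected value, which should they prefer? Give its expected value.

Offer A = 1/2 × 112000 + 1/2 × 140000 = 56000 + 70000 = 126000
Offer B = 3/5 × 184000 + 2/5 × 83000 = 110400 + 33200 = 143600

Offer B ($143,600)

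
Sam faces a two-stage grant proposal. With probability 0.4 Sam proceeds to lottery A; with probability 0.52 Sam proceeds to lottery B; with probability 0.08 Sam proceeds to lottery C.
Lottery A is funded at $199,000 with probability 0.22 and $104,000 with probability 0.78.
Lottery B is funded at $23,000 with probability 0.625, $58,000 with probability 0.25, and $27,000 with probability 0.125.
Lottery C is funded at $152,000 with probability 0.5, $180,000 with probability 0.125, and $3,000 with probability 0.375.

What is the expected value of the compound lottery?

$74,700

EV(A) = 0.22 × 199000 + 0.78 × 104000 = 43780 + 81120 = 124900
EV(B) = 0.625 × 23000 + 0.25 × 58000 + 0.125 × 27000 = 14375 + 14500 + 3375 = 32250
EV(C) = 0.5 × 152000 + 0.125 × 180000 + 0.375 × 3000 = 76000 + 22500 + 1125 = 99625
Overall = 0.4 × 124900 + 0.52 × 32250 + 0.08 × 99625 = 49960 + 16770 + 7970 = 74700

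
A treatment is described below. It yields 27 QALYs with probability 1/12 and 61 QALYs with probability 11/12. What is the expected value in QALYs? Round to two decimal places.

58.17 QALYs

EV = 1/12 × 27 + 11/12 × 61 = 2.25 + 55.9167 = 58.1667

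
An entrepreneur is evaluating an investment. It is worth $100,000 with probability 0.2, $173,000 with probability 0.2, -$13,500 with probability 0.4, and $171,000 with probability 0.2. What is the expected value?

$83,400

EV = 0.2 × 100000 + 0.2 × 173000 + 0.4 × (-13500) + 0.2 × 171000 = 20000 + 34600 − 5400 + 34200 = 83400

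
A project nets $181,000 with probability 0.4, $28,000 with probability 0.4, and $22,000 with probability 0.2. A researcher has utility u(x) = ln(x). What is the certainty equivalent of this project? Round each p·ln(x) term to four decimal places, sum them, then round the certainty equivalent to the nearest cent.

$56,291.57

E[u] = 0.4·ln(181000) + 0.4·ln(28000) + 0.2·ln(22000) = 4.8425 + 4.0960 + 1.9998 = 10.9383
CE = e^10.9383 ≈ 56291.57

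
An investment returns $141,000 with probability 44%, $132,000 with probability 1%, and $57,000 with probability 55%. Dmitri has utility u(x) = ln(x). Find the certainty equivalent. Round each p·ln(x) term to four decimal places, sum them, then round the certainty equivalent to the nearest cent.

E[u] = 0.44·ln(141000) + 0.01·ln(132000) + 0.55·ln(57000) = 5.2169 + 0.1179 + 6.0229 = 11.3577
CE = e^11.3577 ≈ 85622.21

$85,622.21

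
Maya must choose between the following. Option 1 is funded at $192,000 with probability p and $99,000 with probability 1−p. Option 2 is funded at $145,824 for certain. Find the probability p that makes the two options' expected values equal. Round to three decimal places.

p = 0.503

p·192000 + (1−p)·99000 = 145824
93000p + 99000 = 145824
p = (145824 − 99000) / 93000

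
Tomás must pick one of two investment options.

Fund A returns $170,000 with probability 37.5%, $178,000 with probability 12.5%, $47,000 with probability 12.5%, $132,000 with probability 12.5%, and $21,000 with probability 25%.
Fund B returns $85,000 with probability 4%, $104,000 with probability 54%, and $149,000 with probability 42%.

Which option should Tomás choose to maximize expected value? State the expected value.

Fund B ($122,140)

Fund A = 0.375 × 170000 + 0.125 × 178000 + 0.125 × 47000 + 0.125 × 132000 + 0.25 × 21000 = 63750 + 22250 + 5875 + 16500 + 5250 = 113625
Fund B = 0.04 × 85000 + 0.54 × 104000 + 0.42 × 149000 = 3400 + 56160 + 62580 = 122140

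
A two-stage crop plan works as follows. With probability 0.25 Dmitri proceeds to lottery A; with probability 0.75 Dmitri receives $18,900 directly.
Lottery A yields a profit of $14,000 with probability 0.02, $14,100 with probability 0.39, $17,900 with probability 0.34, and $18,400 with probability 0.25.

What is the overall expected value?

EV(A) = 0.02 × 14000 + 0.39 × 14100 + 0.34 × 17900 + 0.25 × 18400 = 280 + 5499 + 6086 + 4600 = 16465
Branch B: 18900 (certain)
Overall = 0.25 × 16465 + 0.75 × 18900 = 4116.25 + 14175 = 18291.25

$18,291.25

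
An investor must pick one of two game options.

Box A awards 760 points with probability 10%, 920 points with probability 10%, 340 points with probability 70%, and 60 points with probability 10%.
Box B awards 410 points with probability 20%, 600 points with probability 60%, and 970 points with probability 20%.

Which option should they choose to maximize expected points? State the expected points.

Box A = 0.1 × 760 + 0.1 × 920 + 0.7 × 340 + 0.1 × 60 = 76 + 92 + 238 + 6 = 412
Box B = 0.2 × 410 + 0.6 × 600 + 0.2 × 970 = 82 + 360 + 194 = 636

Box B (636 points)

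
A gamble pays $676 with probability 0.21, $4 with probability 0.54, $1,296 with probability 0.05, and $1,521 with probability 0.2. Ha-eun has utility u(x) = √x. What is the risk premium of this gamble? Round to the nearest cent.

E[u] = 0.21·√676 + 0.54·√4 + 0.05·√1296 + 0.2·√1521 = 0.21·26 + 0.54·2 + 0.05·36 + 0.2·39 = 16.14
CE = (16.14)² = 260.4996
Risk premium = EV − CE = 513.12 − 260.4996 = 252.6204

$252.62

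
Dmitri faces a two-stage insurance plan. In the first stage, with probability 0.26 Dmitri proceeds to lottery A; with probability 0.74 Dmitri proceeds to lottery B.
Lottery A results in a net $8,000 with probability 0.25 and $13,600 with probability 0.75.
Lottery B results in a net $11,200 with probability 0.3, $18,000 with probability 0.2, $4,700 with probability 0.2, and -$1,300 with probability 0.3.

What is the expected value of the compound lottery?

EV(A) = 0.25 × 8000 + 0.75 × 13600 = 2000 + 10200 = 12200
EV(B) = 0.3 × 11200 + 0.2 × 18000 + 0.2 × 4700 + 0.3 × (-1300) = 3360 + 3600 + 940 − 390 = 7510
Overall = 0.26 × 12200 + 0.74 × 7510 = 3172 + 5557.4 = 8729.4

$8,729.40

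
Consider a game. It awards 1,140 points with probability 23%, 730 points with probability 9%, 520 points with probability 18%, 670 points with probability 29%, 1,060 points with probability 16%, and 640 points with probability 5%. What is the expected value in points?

817.4 points

EV = 0.23 × 1140 + 0.09 × 730 + 0.18 × 520 + 0.29 × 670 + 0.16 × 1060 + 0.05 × 640 = 262.2 + 65.7 + 93.6 + 194.3 + 169.6 + 32 = 817.4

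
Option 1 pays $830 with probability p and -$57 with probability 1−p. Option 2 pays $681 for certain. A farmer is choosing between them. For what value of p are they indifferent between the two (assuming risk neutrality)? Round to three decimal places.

p = 0.832

p·830 + (1−p)·(-57) = 681
887p − 57 = 681
p = (681 + 57) / 887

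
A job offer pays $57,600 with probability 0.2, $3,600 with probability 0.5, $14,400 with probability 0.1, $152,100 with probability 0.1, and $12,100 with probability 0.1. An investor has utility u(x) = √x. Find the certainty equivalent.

E[u] = 0.2·√57600 + 0.5·√3600 + 0.1·√14400 + 0.1·√152100 + 0.1·√12100 = 0.2·240 + 0.5·60 + 0.1·120 + 0.1·390 + 0.1·110 = 140
CE = (140)² = 19600

$19,600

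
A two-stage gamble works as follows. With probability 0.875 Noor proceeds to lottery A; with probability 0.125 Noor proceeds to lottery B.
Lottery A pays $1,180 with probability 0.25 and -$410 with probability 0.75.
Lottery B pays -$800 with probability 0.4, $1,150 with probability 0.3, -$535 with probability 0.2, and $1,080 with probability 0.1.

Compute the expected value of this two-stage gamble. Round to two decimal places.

EV(A) = 0.25 × 1180 + 0.75 × (-410) = 295 − 307.5 = -12.5
EV(B) = 0.4 × (-800) + 0.3 × 1150 + 0.2 × (-535) + 0.1 × 1080 = -320 + 345 − 107 + 108 = 26
Overall = 0.875 × (-12.5) + 0.125 × 26 = -10.9375 + 3.25 = -7.6875

-$7.69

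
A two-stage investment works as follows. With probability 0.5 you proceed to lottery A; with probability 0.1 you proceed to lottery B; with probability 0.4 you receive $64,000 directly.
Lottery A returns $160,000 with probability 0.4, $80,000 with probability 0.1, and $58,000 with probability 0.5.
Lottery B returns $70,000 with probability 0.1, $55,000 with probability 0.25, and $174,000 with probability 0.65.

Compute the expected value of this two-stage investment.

EV(A) = 0.4 × 160000 + 0.1 × 80000 + 0.5 × 58000 = 64000 + 8000 + 29000 = 101000
EV(B) = 0.1 × 70000 + 0.25 × 55000 + 0.65 × 174000 = 7000 + 13750 + 113100 = 133850
Branch C: 64000 (certain)
Overall = 0.5 × 101000 + 0.1 × 133850 + 0.4 × 64000 = 50500 + 13385 + 25600 = 89485

$89,485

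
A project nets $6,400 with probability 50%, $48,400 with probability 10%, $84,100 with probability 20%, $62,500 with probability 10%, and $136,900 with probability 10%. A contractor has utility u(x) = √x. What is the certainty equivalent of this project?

$33,124

E[u] = 0.5·√6400 + 0.1·√48400 + 0.2·√84100 + 0.1·√62500 + 0.1·√136900 = 0.5·80 + 0.1·220 + 0.2·290 + 0.1·250 + 0.1·370 = 182
CE = (182)² = 33124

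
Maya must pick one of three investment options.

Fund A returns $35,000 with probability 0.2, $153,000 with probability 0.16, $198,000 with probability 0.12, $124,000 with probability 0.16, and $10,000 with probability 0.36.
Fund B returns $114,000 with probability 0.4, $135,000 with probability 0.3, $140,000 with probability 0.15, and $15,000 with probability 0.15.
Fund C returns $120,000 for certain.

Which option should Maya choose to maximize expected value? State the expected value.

Fund C ($120,000)

Fund A = 0.2 × 35000 + 0.16 × 153000 + 0.12 × 198000 + 0.16 × 124000 + 0.36 × 10000 = 7000 + 24480 + 23760 + 19840 + 3600 = 78680
Fund B = 0.4 × 114000 + 0.3 × 135000 + 0.15 × 140000 + 0.15 × 15000 = 45600 + 40500 + 21000 + 2250 = 109350
Fund C: 120000 (certain)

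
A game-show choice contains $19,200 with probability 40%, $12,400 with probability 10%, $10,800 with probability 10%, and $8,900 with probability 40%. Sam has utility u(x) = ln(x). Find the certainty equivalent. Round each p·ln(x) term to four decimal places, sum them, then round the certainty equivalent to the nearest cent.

$12,756.55

E[u] = 0.4·ln(19200) + 0.1·ln(12400) + 0.1·ln(10800) + 0.4·ln(8900) = 3.9451 + 0.9425 + 0.9287 + 3.6375 = 9.4538
CE = e^9.4538 ≈ 12756.55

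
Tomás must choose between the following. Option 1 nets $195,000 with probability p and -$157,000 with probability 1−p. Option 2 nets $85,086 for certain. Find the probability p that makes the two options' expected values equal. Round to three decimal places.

p·195000 + (1−p)·(-157000) = 85086
352000p − 157000 = 85086
p = (85086 + 157000) / 352000

p = 0.688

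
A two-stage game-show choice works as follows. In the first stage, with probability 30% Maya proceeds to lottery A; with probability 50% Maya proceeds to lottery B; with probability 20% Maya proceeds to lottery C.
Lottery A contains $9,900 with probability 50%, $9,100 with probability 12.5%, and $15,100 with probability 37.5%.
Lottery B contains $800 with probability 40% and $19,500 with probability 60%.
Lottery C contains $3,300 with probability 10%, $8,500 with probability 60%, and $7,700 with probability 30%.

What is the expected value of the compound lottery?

EV(A) = 0.5 × 9900 + 0.125 × 9100 + 0.375 × 15100 = 4950 + 1137.5 + 5662.5 = 11750
EV(B) = 0.4 × 800 + 0.6 × 19500 = 320 + 11700 = 12020
EV(C) = 0.1 × 3300 + 0.6 × 8500 + 0.3 × 7700 = 330 + 5100 + 2310 = 7740
Overall = 0.3 × 11750 + 0.5 × 12020 + 0.2 × 7740 = 3525 + 6010 + 1548 = 11083

$11,083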